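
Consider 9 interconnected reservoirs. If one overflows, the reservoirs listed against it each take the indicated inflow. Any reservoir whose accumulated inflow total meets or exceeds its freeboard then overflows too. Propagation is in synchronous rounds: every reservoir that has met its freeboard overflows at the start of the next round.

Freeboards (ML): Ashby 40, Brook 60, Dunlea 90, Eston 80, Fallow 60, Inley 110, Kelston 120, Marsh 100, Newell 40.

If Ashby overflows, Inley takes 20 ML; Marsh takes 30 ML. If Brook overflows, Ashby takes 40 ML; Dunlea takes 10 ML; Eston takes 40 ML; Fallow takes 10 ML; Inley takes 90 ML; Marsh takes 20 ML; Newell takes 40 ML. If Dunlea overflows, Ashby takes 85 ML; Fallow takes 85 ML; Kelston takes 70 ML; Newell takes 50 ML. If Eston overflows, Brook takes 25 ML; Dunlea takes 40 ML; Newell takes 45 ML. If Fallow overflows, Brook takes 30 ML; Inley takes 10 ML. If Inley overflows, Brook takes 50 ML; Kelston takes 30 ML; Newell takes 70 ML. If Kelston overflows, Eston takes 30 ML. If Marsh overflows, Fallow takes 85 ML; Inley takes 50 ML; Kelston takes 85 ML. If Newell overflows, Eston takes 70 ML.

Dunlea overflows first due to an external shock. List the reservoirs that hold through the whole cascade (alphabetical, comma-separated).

Round 1 — Dunlea overflows (initial).
  Ashby: +85 → 85 ≥ 40
  Fallow: +85 → 85 ≥ 60
  Kelston: +70 → 70 < 120
  Newell: +50 → 50 ≥ 40
Round 2 — Ashby, Fallow, Newell overflow.
  Brook: +30 → 30 < 60
  Eston: +70 → 70 < 80
  Inley: +20+10 → 30 < 110
  Marsh: +30 → 30 < 100
No further overflows.

Brook, Eston, Inley, Kelston, Marsh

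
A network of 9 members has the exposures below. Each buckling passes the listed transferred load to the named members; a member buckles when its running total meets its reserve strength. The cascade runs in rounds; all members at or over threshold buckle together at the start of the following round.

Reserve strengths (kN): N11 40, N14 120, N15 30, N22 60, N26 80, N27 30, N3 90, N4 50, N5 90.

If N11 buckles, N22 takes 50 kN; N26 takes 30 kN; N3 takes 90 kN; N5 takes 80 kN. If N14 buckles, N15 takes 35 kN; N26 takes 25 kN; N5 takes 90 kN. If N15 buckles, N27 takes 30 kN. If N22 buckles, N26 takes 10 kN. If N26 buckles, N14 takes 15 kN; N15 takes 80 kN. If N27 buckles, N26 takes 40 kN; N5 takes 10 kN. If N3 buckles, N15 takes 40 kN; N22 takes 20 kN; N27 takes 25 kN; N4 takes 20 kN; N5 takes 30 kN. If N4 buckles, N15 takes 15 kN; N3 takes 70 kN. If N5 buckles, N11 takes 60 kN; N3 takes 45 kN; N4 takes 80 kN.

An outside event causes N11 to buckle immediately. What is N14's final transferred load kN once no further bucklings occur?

Round 1 — N11 buckles (initial).
  N22: +50 → 50 < 60
  N26: +30 → 30 < 80
  N3: +90 → 90 ≥ 90
  N5: +80 → 80 < 90
Round 2 — N3 buckles.
  N15: +40 → 40 ≥ 30
  N22: +20 → 70 ≥ 60
  N27: +25 → 25 < 30
  N4: +20 → 20 < 50
  N5: +30 → 110 ≥ 90
Round 3 — N15, N22, N5 buckle.
  N26: +10 → 40 < 80
  N27: +30 → 55 ≥ 30
  N4: +80 → 100 ≥ 50
Round 4 — N27, N4 buckle.
  N26: +40 → 80 ≥ 80
Round 5 — N26 buckles.
  N14: +15 → 15 < 120
No further bucklings.

15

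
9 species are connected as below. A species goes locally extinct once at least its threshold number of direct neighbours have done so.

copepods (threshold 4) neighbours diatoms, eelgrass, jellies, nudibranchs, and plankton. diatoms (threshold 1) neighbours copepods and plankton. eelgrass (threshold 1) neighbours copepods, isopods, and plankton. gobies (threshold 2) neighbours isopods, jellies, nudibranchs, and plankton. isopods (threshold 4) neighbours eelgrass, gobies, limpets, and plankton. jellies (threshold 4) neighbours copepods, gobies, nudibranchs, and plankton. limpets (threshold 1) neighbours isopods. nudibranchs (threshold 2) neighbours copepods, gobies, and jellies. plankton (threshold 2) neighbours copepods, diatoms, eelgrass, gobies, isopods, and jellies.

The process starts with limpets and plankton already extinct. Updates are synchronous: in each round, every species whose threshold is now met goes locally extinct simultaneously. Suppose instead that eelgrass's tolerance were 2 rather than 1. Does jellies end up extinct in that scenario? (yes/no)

With eelgrass's tolerance at 2:
Round 1 — limpets, plankton go locally extinct (initial).
Round 2 — checking thresholds:
  copepods: 1 of 5 neighbours < 4, not yet.
  diatoms: 1 of 2 neighbours ≥ 1, goes locally extinct.
  eelgrass: 1 of 3 neighbours < 2, not yet.
  gobies: 1 of 4 neighbours < 2, not yet.
  isopods: 2 of 4 neighbours < 4, not yet.
  jellies: 1 of 4 neighbours < 4, not yet.
Round 3 — no new extinctions; cascade stops.

no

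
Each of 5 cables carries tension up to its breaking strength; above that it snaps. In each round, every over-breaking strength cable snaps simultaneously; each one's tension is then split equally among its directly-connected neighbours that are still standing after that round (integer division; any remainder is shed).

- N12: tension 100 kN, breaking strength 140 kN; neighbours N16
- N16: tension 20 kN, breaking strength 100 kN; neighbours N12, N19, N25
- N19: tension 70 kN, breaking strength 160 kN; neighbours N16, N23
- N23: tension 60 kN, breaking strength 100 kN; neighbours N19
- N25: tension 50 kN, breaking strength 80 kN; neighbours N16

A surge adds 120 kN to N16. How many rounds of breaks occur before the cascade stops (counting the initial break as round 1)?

Round 1 — N16 at 140 > 100. N16 snaps.
  N16 sheds 140 kN to N12, N19, N25: 46 each (2 lost).
    N12: 100+46 = 146 > 140
    N19: 70+46 = 116 ≤ 160
    N25: 50+46 = 96 > 80
Round 2 — N12, N25 snap.
  N12 sheds 146 kN: no online neighbours, lost.
  N25 sheds 96 kN: no online neighbours, lost.
No further breaks.

2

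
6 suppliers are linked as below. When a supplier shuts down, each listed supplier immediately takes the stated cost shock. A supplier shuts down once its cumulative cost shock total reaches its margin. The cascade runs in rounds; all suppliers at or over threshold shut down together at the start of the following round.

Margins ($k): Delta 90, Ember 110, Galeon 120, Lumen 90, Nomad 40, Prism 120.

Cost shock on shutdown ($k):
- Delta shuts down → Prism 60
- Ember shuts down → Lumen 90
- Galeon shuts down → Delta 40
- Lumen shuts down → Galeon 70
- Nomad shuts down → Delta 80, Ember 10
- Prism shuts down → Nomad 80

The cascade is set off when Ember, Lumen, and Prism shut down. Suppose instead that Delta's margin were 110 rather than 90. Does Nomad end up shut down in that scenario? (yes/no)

yes

With Delta's margin at 110:
Round 1 — Ember, Lumen, Prism shut down (initial).
  Galeon: +70 → 70 < 120
  Nomad: +80 → 80 ≥ 40
Round 2 — Nomad shuts down.
  Delta: +80 → 80 < 110
No further shutdowns.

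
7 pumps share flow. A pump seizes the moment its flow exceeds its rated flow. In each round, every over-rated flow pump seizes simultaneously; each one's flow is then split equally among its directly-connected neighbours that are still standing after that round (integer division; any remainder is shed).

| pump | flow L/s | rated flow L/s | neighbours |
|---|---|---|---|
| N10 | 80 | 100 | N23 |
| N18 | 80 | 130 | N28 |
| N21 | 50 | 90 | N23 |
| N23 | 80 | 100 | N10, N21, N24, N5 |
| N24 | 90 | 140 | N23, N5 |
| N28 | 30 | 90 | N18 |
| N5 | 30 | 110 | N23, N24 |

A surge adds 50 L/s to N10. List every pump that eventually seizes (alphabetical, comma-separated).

Round 1 — N10 at 130 > 100. N10 seizes.
  N10 sheds 130 L/s to N23: 130 each.
    N23: 80+130 = 210 > 100
Round 2 — N23 seizes.
  N23 sheds 210 L/s to N21, N24, N5: 70 each.
    N21: 50+70 = 120 > 90
    N24: 90+70 = 160 > 140
    N5: 30+70 = 100 ≤ 110
Round 3 — N21, N24 seize.
  N21 sheds 120 L/s: no online neighbours, lost.
  N24 sheds 160 L/s to N5: 160 each.
    N5: 100+160 = 260 > 110
Round 4 — N5 seizes.
  N5 sheds 260 L/s: no online neighbours, lost.
No further seizures.

N10, N21, N23, N24, N5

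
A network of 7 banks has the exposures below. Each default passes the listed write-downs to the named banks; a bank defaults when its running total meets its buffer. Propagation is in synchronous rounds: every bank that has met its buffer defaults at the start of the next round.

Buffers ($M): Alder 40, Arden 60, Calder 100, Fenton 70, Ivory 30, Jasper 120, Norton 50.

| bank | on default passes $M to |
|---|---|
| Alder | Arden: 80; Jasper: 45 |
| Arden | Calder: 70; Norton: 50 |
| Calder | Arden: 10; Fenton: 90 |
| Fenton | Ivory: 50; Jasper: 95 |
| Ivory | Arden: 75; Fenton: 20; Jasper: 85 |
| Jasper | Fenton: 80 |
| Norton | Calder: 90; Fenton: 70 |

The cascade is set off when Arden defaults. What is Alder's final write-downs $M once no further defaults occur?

0

Round 1 — Arden defaults (initial).
  Calder: +70 → 70 < 100
  Norton: +50 → 50 ≥ 50
Round 2 — Norton defaults.
  Calder: +90 → 160 ≥ 100
  Fenton: +70 → 70 ≥ 70
Round 3 — Calder, Fenton default.
  Ivory: +50 → 50 ≥ 30
  Jasper: +95 → 95 < 120
Round 4 — Ivory defaults.
  Jasper: +85 → 180 ≥ 120
Round 5 — Jasper defaults.
No further defaults.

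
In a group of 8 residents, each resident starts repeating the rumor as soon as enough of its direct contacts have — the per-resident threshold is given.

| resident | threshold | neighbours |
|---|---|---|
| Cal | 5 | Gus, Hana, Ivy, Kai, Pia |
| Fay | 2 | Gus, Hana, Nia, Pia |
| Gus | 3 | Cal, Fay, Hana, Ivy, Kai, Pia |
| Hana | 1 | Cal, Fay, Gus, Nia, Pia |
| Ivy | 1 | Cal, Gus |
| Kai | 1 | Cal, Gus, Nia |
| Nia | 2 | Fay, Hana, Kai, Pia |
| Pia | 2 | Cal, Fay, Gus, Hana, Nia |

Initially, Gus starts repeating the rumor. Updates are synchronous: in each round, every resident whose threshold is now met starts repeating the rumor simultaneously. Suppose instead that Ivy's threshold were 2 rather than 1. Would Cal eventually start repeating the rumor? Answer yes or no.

With Ivy's threshold at 2:
Round 1 — Gus starts repeating the rumor (initial).
Round 2 — checking thresholds:
  Cal: 1 of 5 neighbours < 5, below threshold.
  Fay: 1 of 4 neighbours < 2, below threshold.
  Hana: 1 of 5 neighbours ≥ 1, starts repeating the rumor.
  Ivy: 1 of 2 neighbours < 2, below threshold.
  Kai: 1 of 3 neighbours ≥ 1, starts repeating the rumor.
  Pia: 1 of 5 neighbours < 2, below threshold.
Round 3 — checking thresholds:
  Cal: 3 of 5 neighbours < 5, below threshold.
  Fay: 2 of 4 neighbours ≥ 2, starts repeating the rumor.
  Ivy: 1 of 2 neighbours < 2, below threshold.
  Nia: 2 of 4 neighbours ≥ 2, starts repeating the rumor.
  Pia: 2 of 5 neighbours ≥ 2, starts repeating the rumor.
Round 4 — no new spreads; cascade stops.

no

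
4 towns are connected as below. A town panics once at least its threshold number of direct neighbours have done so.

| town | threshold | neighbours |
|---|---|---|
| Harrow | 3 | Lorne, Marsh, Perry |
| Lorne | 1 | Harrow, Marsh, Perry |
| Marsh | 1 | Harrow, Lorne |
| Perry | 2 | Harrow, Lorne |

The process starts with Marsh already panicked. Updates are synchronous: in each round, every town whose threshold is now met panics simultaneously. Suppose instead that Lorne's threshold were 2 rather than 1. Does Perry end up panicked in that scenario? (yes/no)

no

With Lorne's threshold at 2:
Round 1 — Marsh panics (initial).
Round 2 — no new panics; cascade stops.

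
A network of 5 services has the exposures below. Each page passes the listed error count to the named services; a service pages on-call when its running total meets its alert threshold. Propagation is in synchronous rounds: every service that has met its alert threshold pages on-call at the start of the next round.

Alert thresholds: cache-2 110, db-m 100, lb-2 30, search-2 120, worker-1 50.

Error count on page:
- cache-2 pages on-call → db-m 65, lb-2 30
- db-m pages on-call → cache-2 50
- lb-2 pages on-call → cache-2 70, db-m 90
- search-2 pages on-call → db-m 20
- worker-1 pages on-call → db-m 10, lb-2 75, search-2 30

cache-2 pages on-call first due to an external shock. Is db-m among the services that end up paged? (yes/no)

yes

Round 1 — cache-2 pages on-call (initial).
  db-m: +65 → 65 < 100
  lb-2: +30 → 30 ≥ 30
Round 2 — lb-2 pages on-call.
  db-m: +90 → 155 ≥ 100
Round 3 — db-m pages on-call.
No further pages.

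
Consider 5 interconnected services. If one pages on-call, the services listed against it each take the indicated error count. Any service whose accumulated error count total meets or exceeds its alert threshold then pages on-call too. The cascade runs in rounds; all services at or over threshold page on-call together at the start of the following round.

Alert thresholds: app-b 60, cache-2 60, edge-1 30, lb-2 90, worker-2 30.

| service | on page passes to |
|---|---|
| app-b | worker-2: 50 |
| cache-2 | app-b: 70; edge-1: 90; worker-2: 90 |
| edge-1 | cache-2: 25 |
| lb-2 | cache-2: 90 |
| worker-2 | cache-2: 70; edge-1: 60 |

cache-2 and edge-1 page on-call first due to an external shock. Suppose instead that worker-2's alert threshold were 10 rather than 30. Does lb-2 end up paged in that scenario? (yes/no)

no

With worker-2's alert threshold at 10:
Round 1 — cache-2, edge-1 page on-call (initial).
  app-b: +70 → 70 ≥ 60
  worker-2: +90 → 90 ≥ 10
Round 2 — app-b, worker-2 page on-call.
No further pages.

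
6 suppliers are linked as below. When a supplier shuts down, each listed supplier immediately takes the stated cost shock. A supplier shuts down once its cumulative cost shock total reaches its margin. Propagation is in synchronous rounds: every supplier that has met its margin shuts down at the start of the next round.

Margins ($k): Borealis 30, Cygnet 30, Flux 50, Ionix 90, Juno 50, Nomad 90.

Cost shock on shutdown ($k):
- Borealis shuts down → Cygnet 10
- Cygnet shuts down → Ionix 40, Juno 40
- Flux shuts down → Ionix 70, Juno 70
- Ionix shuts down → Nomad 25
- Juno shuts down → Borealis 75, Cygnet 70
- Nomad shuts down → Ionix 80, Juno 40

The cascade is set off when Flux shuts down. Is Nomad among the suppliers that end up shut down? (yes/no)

no

Round 1 — Flux shuts down (initial).
  Ionix: +70 → 70 < 90
  Juno: +70 → 70 ≥ 50
Round 2 — Juno shuts down.
  Borealis: +75 → 75 ≥ 30
  Cygnet: +70 → 70 ≥ 30
Round 3 — Borealis, Cygnet shut down.
  Ionix: +40 → 110 ≥ 90
Round 4 — Ionix shuts down.
  Nomad: +25 → 25 < 90
No further shutdowns.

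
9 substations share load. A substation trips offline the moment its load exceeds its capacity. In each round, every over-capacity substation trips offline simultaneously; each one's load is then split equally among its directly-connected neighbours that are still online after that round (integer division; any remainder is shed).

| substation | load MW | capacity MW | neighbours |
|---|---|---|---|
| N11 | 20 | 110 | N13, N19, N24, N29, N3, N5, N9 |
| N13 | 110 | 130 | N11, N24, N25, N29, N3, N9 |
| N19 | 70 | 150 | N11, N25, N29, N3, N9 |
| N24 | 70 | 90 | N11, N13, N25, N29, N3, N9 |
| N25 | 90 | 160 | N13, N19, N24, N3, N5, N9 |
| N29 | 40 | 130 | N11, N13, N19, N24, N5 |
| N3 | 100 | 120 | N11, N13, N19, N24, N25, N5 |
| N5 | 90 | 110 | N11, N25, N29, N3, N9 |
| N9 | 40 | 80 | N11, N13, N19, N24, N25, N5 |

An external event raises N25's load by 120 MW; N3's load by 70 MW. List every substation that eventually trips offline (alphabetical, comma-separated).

Round 1 — N25 at 210 > 160; N3 at 170 > 120. N25, N3 trip offline.
  N25 sheds 210 MW to N13, N19, N24, N5, N9: 42 each.
    N13: 110+42 = 152 > 130
    N19: 70+42 = 112 ≤ 150
    N24: 70+42 = 112 > 90
    N5: 90+42 = 132 > 110
    N9: 40+42 = 82 > 80
  N3 sheds 170 MW to N11, N13, N19, N24, N5: 34 each.
    N11: 20+34 = 54 ≤ 110
    N13: 152+34 = 186 > 130
    N19: 112+34 = 146 ≤ 150
    N24: 112+34 = 146 > 90
    N5: 132+34 = 166 > 110
Round 2 — N13, N24, N5, N9 trip offline.
  N13 sheds 186 MW to N11, N29: 93 each.
    N11: 54+93 = 147 > 110
    N29: 40+93 = 133 > 130
  N24 sheds 146 MW to N11, N29: 73 each.
    N11: 147+73 = 220 > 110
    N29: 133+73 = 206 > 130
  N5 sheds 166 MW to N11, N29: 83 each.
    N11: 220+83 = 303 > 110
    N29: 206+83 = 289 > 130
  N9 sheds 82 MW to N11, N19: 41 each.
    N11: 303+41 = 344 > 110
    N19: 146+41 = 187 > 150
Round 3 — N11, N19, N29 trip offline.
  N11 sheds 344 MW: no online neighbours, lost.
  N19 sheds 187 MW: no online neighbours, lost.
  N29 sheds 289 MW: no online neighbours, lost.
No further trips.

N11, N13, N19, N24, N25, N29, N3, N5, N9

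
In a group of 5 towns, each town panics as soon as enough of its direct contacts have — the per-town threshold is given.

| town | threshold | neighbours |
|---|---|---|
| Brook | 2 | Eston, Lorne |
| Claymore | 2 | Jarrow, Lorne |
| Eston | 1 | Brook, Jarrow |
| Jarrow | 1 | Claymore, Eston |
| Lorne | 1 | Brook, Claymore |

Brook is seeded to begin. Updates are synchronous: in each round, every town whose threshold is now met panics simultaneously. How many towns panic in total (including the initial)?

Round 1 — Brook panics (initial).
Round 2 — checking thresholds:
  Eston: 1 of 2 neighbours ≥ 1, panics.
  Lorne: 1 of 2 neighbours ≥ 1, panics.
Round 3 — checking thresholds:
  Claymore: 1 of 2 neighbours < 2, below threshold.
  Jarrow: 1 of 2 neighbours ≥ 1, panics.
Round 4 — checking thresholds:
  Claymore: 2 of 2 neighbours ≥ 2, panics.
Round 5 — no new panics; cascade stops.

5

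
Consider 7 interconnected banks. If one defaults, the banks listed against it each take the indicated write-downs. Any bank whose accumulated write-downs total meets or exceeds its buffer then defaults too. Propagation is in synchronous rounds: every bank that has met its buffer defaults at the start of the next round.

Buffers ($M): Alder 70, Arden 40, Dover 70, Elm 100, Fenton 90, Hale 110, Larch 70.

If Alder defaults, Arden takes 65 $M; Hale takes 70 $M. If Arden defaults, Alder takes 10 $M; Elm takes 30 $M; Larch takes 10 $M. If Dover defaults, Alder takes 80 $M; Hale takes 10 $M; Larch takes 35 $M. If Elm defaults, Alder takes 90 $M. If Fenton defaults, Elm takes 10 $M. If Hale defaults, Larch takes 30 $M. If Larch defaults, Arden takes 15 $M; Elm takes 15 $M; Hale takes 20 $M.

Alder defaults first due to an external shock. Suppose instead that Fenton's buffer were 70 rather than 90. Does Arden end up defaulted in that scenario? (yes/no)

With Fenton's buffer at 70:
Round 1 — Alder defaults (initial).
  Arden: +65 → 65 ≥ 40
  Hale: +70 → 70 < 110
Round 2 — Arden defaults.
  Elm: +30 → 30 < 100
  Larch: +10 → 10 < 70
No further defaults.

yes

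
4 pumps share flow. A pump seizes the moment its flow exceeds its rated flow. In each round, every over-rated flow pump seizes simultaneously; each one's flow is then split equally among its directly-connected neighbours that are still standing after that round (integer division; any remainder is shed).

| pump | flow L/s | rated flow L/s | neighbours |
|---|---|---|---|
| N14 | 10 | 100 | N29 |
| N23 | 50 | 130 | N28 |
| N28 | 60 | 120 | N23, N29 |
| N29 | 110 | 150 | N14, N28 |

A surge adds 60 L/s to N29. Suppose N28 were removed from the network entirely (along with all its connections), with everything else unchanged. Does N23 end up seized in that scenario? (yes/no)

no

With N28 removed:
Round 1 — N29 at 170 > 150. N29 seizes.
  N29 sheds 170 L/s to N14: 170 each.
    N14: 10+170 = 180 > 100
Round 2 — N14 seizes.
  N14 sheds 180 L/s: no online neighbours, lost.
No further seizures.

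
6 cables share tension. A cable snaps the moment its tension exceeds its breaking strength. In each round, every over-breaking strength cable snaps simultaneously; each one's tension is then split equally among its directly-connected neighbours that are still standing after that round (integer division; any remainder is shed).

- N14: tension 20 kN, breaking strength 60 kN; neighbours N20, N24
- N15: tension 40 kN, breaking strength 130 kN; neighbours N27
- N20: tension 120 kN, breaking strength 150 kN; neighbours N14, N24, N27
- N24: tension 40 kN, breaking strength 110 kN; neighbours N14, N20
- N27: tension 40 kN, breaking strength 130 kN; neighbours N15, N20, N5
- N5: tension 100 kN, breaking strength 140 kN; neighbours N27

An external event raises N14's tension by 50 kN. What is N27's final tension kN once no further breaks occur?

Round 1 — N14 at 70 > 60. N14 snaps.
  N14 sheds 70 kN to N20, N24: 35 each.
    N20: 120+35 = 155 > 150
    N24: 40+35 = 75 ≤ 110
Round 2 — N20 snaps.
  N20 sheds 155 kN to N24, N27: 77 each (1 lost).
    N24: 75+77 = 152 > 110
    N27: 40+77 = 117 ≤ 130
Round 3 — N24 snaps.
  N24 sheds 152 kN: no online neighbours, lost.
No further breaks.

117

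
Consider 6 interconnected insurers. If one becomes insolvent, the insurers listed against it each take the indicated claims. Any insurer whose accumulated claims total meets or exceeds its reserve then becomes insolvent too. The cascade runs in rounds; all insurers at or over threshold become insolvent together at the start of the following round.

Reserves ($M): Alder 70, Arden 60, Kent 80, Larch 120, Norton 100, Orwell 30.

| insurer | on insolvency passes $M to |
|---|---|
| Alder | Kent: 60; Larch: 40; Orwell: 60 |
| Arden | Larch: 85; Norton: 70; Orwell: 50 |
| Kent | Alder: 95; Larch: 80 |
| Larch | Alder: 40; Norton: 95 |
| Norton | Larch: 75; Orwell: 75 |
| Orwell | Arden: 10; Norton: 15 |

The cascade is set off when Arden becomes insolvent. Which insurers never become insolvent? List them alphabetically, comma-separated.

Round 1 — Arden becomes insolvent (initial).
  Larch: +85 → 85 < 120
  Norton: +70 → 70 < 100
  Orwell: +50 → 50 ≥ 30
Round 2 — Orwell becomes insolvent.
  Norton: +15 → 85 < 100
No further insolvencies.

Alder, Kent, Larch, Norton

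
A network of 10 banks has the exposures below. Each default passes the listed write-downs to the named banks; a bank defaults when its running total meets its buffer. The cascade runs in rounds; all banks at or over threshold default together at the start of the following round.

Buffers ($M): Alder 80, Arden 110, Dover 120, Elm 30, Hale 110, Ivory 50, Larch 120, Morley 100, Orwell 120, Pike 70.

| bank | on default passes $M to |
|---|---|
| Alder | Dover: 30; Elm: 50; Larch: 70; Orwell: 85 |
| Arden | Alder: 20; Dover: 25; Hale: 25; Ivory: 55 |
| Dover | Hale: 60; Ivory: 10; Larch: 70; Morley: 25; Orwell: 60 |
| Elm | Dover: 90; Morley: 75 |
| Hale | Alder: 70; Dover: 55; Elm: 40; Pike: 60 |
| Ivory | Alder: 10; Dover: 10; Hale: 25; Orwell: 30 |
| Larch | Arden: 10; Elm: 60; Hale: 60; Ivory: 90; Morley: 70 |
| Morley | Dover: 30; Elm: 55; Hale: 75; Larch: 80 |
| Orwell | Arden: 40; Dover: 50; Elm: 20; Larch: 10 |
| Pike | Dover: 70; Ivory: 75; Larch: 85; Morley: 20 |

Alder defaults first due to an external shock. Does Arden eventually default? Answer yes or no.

Round 1 — Alder defaults (initial).
  Dover: +30 → 30 < 120
  Elm: +50 → 50 ≥ 30
  Larch: +70 → 70 < 120
  Orwell: +85 → 85 < 120
Round 2 — Elm defaults.
  Dover: +90 → 120 ≥ 120
  Morley: +75 → 75 < 100
Round 3 — Dover defaults.
  Hale: +60 → 60 < 110
  Ivory: +10 → 10 < 50
  Larch: +70 → 140 ≥ 120
  Morley: +25 → 100 ≥ 100
  Orwell: +60 → 145 ≥ 120
Round 4 — Larch, Morley, Orwell default.
  Arden: +10+40 → 50 < 110
  Hale: +60+75 → 195 ≥ 110
  Ivory: +90 → 100 ≥ 50
Round 5 — Hale, Ivory default.
  Pike: +60 → 60 < 70
No further defaults.

no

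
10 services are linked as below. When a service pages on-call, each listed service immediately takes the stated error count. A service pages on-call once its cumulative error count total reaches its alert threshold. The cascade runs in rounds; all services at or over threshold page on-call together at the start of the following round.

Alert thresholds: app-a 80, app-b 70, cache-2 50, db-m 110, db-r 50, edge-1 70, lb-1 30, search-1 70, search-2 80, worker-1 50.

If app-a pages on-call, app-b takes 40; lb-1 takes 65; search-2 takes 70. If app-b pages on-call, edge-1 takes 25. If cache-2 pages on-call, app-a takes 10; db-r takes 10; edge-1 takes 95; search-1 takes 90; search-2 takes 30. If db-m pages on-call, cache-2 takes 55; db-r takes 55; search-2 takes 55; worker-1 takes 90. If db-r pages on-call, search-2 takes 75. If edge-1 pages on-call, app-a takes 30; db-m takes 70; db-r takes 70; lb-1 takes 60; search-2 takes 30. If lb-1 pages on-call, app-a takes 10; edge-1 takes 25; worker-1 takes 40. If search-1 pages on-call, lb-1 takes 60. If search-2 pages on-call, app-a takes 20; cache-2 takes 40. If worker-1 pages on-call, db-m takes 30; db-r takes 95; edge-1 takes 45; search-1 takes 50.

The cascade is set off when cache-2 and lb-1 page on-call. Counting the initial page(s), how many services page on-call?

6

Round 1 — cache-2, lb-1 page on-call (initial).
  app-a: +10+10 → 20 < 80
  db-r: +10 → 10 < 50
  edge-1: +95+25 → 120 ≥ 70
  search-1: +90 → 90 ≥ 70
  search-2: +30 → 30 < 80
  worker-1: +40 → 40 < 50
Round 2 — edge-1, search-1 page on-call.
  app-a: +30 → 50 < 80
  db-m: +70 → 70 < 110
  db-r: +70 → 80 ≥ 50
  search-2: +30 → 60 < 80
Round 3 — db-r pages on-call.
  search-2: +75 → 135 ≥ 80
Round 4 — search-2 pages on-call.
  app-a: +20 → 70 < 80
No further pages.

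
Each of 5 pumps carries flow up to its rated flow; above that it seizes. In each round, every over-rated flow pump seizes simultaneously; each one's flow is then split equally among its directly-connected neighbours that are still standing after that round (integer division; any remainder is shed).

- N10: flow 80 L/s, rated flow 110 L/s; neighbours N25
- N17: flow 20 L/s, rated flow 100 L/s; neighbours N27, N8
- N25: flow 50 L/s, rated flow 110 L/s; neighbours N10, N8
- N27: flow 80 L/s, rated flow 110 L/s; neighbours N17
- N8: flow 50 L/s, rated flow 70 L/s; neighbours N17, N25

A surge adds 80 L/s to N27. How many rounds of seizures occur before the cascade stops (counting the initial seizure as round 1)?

Round 1 — N27 at 160 > 110. N27 seizes.
  N27 sheds 160 L/s to N17: 160 each.
    N17: 20+160 = 180 > 100
Round 2 — N17 seizes.
  N17 sheds 180 L/s to N8: 180 each.
    N8: 50+180 = 230 > 70
Round 3 — N8 seizes.
  N8 sheds 230 L/s to N25: 230 each.
    N25: 50+230 = 280 > 110
Round 4 — N25 seizes.
  N25 sheds 280 L/s to N10: 280 each.
    N10: 80+280 = 360 > 110
Round 5 — N10 seizes.
  N10 sheds 360 L/s: no online neighbours, lost.
No further seizures.

5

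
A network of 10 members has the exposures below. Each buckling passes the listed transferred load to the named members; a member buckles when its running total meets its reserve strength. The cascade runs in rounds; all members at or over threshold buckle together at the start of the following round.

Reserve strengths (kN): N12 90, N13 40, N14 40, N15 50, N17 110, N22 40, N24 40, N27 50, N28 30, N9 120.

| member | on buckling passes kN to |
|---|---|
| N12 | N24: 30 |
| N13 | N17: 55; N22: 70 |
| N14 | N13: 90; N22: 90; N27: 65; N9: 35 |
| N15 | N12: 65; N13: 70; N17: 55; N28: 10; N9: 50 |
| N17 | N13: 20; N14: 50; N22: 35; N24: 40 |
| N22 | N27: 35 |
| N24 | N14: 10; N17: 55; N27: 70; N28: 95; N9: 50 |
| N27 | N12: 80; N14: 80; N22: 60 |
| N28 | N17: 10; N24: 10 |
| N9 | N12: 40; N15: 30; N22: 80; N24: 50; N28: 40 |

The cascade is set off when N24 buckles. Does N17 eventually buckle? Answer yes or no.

Round 1 — N24 buckles (initial).
  N14: +10 → 10 < 40
  N17: +55 → 55 < 110
  N27: +70 → 70 ≥ 50
  N28: +95 → 95 ≥ 30
  N9: +50 → 50 < 120
Round 2 — N27, N28 buckle.
  N12: +80 → 80 < 90
  N14: +80 → 90 ≥ 40
  N17: +10 → 65 < 110
  N22: +60 → 60 ≥ 40
Round 3 — N14, N22 buckle.
  N13: +90 → 90 ≥ 40
  N9: +35 → 85 < 120
Round 4 — N13 buckles.
  N17: +55 → 120 ≥ 110
Round 5 — N17 buckles.
No further bucklings.

yes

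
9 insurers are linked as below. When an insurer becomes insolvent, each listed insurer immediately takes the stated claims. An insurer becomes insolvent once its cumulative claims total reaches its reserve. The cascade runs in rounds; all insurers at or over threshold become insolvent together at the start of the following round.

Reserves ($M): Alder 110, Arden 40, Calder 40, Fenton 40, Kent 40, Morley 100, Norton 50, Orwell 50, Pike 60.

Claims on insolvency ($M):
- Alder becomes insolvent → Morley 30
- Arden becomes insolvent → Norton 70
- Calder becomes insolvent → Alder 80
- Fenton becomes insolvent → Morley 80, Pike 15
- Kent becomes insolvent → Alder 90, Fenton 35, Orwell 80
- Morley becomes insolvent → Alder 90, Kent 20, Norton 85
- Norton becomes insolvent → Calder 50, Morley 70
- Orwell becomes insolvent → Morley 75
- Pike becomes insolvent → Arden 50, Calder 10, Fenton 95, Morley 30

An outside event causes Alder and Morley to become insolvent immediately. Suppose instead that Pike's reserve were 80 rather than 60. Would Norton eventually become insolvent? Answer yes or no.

yes

With Pike's reserve at 80:
Round 1 — Alder, Morley become insolvent (initial).
  Kent: +20 → 20 < 40
  Norton: +85 → 85 ≥ 50
Round 2 — Norton becomes insolvent.
  Calder: +50 → 50 ≥ 40
Round 3 — Calder becomes insolvent.
No further insolvencies.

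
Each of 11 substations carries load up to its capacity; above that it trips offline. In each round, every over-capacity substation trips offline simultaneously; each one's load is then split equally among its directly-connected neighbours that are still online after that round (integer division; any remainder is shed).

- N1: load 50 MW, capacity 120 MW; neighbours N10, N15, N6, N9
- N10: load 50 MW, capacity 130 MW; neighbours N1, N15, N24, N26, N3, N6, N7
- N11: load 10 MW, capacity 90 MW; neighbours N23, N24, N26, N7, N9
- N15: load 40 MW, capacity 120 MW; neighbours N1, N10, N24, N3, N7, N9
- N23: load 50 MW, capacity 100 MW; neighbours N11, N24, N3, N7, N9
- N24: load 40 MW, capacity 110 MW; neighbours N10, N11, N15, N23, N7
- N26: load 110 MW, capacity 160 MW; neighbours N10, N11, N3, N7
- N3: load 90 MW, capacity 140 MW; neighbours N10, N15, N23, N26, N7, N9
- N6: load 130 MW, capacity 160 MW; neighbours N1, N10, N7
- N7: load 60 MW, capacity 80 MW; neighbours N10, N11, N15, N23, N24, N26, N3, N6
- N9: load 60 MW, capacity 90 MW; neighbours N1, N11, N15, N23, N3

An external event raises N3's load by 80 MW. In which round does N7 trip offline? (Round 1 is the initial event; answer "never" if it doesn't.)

Round 1 — N3 at 170 > 140. N3 trips offline.
  N3 sheds 170 MW to N10, N15, N23, N26, N7, N9: 28 each (2 lost).
    N10: 50+28 = 78 ≤ 130
    N15: 40+28 = 68 ≤ 120
    N23: 50+28 = 78 ≤ 100
    N26: 110+28 = 138 ≤ 160
    N7: 60+28 = 88 > 80
    N9: 60+28 = 88 ≤ 90
Round 2 — N7 trips offline.
  N7 sheds 88 MW to N10, N11, N15, N23, N24, N26, N6: 12 each (4 lost).
    N10: 78+12 = 90 ≤ 130
    N11: 10+12 = 22 ≤ 90
    N15: 68+12 = 80 ≤ 120
    N23: 78+12 = 90 ≤ 100
    N24: 40+12 = 52 ≤ 110
    N26: 138+12 = 150 ≤ 160
    N6: 130+12 = 142 ≤ 160
No further trips.

2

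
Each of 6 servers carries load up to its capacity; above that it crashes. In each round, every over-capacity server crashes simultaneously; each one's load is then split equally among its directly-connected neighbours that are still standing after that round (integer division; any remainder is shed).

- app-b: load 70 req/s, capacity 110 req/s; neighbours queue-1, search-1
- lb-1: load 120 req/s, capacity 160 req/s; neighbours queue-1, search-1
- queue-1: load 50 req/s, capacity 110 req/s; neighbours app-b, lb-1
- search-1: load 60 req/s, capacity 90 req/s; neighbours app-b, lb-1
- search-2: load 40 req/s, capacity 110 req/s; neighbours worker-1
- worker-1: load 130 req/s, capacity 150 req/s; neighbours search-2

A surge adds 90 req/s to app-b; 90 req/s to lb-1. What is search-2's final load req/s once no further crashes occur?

40

Round 1 — app-b at 160 > 110; lb-1 at 210 > 160. app-b, lb-1 crash.
  app-b sheds 160 req/s to queue-1, search-1: 80 each.
    queue-1: 50+80 = 130 > 110
    search-1: 60+80 = 140 > 90
  lb-1 sheds 210 req/s to queue-1, search-1: 105 each.
    queue-1: 130+105 = 235 > 110
    search-1: 140+105 = 245 > 90
Round 2 — queue-1, search-1 crash.
  queue-1 sheds 235 req/s: no online neighbours, lost.
  search-1 sheds 245 req/s: no online neighbours, lost.
No further crashes.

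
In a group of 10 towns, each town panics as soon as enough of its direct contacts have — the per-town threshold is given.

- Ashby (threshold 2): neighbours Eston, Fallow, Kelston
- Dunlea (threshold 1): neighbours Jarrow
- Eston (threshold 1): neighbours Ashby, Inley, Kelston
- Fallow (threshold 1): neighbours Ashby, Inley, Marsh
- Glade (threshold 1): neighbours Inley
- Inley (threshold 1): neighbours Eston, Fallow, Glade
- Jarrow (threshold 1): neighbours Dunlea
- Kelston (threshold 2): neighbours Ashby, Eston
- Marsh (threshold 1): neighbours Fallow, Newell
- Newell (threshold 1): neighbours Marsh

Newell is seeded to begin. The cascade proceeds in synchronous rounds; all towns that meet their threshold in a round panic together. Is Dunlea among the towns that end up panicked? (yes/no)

no

Round 1 — Newell panics (initial).
Round 2 — checking thresholds:
  Marsh: 1 of 2 neighbours ≥ 1, panics.
Round 3 — checking thresholds:
  Fallow: 1 of 3 neighbours ≥ 1, panics.
Round 4 — checking thresholds:
  Ashby: 1 of 3 neighbours < 2, not yet.
  Inley: 1 of 3 neighbours ≥ 1, panics.
Round 5 — checking thresholds:
  Ashby: 1 of 3 neighbours < 2, not yet.
  Eston: 1 of 3 neighbours ≥ 1, panics.
  Glade: 1 of 1 neighbours ≥ 1, panics.
Round 6 — checking thresholds:
  Ashby: 2 of 3 neighbours ≥ 2, panics.
  Kelston: 1 of 2 neighbours < 2, not yet.
Round 7 — checking thresholds:
  Kelston: 2 of 2 neighbours ≥ 2, panics.
Round 8 — no new panics; cascade stops.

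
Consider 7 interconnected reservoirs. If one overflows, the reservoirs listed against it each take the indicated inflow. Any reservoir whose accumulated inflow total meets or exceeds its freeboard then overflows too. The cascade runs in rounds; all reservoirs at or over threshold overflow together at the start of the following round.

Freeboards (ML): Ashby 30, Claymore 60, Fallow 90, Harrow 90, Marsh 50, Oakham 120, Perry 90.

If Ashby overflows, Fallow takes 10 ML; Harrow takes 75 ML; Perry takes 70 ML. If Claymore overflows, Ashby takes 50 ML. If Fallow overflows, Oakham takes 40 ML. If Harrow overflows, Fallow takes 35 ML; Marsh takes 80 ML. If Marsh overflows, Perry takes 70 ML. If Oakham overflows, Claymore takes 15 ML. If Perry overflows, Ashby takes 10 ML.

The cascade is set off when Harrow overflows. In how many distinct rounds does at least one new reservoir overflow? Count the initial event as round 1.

Round 1 — Harrow overflows (initial).
  Fallow: +35 → 35 < 90
  Marsh: +80 → 80 ≥ 50
Round 2 — Marsh overflows.
  Perry: +70 → 70 < 90
No further overflows.

2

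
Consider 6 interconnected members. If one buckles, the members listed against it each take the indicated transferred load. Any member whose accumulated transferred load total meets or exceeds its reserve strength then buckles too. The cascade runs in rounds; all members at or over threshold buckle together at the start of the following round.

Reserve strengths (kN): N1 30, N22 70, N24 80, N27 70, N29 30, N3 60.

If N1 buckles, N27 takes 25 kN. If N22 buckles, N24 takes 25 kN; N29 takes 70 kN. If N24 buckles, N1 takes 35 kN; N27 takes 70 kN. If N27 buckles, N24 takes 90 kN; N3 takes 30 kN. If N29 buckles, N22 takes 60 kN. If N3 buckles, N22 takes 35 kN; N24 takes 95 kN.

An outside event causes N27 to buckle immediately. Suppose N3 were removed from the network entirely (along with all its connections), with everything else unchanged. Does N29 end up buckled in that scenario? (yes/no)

no

With N3 removed:
Round 1 — N27 buckles (initial).
  N24: +90 → 90 ≥ 80
Round 2 — N24 buckles.
  N1: +35 → 35 ≥ 30
Round 3 — N1 buckles.
No further bucklings.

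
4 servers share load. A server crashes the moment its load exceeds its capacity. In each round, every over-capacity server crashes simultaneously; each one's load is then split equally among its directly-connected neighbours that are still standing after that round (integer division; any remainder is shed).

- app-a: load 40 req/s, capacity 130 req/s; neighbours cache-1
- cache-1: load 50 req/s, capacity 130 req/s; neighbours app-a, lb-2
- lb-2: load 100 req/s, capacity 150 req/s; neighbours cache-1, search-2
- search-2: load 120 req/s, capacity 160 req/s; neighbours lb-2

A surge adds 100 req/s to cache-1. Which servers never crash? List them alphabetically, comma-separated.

app-a

Round 1 — cache-1 at 150 > 130. cache-1 crashes.
  cache-1 sheds 150 req/s to app-a, lb-2: 75 each.
    app-a: 40+75 = 115 ≤ 130
    lb-2: 100+75 = 175 > 150
Round 2 — lb-2 crashes.
  lb-2 sheds 175 req/s to search-2: 175 each.
    search-2: 120+175 = 295 > 160
Round 3 — search-2 crashes.
  search-2 sheds 295 req/s: no online neighbours, lost.
No further crashes.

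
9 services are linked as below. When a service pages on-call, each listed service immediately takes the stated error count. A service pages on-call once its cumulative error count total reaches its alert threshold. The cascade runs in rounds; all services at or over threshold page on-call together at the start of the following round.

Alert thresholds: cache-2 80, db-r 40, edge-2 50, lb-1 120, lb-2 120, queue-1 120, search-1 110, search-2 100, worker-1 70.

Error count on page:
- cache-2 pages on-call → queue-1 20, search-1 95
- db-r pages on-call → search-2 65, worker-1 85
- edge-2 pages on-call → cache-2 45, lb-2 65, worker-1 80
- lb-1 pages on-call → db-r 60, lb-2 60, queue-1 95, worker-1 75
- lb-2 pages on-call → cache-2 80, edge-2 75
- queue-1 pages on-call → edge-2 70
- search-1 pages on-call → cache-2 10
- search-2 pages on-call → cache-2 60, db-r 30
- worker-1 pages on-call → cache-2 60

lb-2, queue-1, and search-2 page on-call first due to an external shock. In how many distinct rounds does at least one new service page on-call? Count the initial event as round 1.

3

Round 1 — lb-2, queue-1, search-2 page on-call (initial).
  cache-2: +80+60 → 140 ≥ 80
  db-r: +30 → 30 < 40
  edge-2: +75+70 → 145 ≥ 50
Round 2 — cache-2, edge-2 page on-call.
  search-1: +95 → 95 < 110
  worker-1: +80 → 80 ≥ 70
Round 3 — worker-1 pages on-call.
No further pages.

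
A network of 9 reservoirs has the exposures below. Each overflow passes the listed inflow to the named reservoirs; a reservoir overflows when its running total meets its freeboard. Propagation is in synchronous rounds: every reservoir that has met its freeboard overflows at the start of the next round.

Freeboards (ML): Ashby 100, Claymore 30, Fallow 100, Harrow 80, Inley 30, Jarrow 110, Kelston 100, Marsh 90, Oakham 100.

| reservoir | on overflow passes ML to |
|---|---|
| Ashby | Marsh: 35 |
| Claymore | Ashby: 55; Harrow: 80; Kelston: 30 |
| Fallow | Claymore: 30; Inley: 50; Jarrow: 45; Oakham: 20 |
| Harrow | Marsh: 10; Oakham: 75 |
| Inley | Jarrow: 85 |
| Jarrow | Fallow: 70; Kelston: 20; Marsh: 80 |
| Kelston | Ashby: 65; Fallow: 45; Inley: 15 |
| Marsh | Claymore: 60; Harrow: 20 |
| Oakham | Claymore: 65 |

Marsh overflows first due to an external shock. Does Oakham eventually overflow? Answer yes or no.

no

Round 1 — Marsh overflows (initial).
  Claymore: +60 → 60 ≥ 30
  Harrow: +20 → 20 < 80
Round 2 — Claymore overflows.
  Ashby: +55 → 55 < 100
  Harrow: +80 → 100 ≥ 80
  Kelston: +30 → 30 < 100
Round 3 — Harrow overflows.
  Oakham: +75 → 75 < 100
No further overflows.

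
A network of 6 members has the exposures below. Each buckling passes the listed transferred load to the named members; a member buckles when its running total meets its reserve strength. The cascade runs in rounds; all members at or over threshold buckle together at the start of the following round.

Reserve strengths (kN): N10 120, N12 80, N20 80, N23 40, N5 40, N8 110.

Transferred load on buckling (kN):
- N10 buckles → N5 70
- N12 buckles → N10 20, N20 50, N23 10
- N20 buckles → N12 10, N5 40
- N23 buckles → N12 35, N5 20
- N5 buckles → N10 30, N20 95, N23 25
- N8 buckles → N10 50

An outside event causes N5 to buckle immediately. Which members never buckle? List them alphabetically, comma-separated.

Round 1 — N5 buckles (initial).
  N10: +30 → 30 < 120
  N20: +95 → 95 ≥ 80
  N23: +25 → 25 < 40
Round 2 — N20 buckles.
  N12: +10 → 10 < 80
No further bucklings.

N10, N12, N23, N8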